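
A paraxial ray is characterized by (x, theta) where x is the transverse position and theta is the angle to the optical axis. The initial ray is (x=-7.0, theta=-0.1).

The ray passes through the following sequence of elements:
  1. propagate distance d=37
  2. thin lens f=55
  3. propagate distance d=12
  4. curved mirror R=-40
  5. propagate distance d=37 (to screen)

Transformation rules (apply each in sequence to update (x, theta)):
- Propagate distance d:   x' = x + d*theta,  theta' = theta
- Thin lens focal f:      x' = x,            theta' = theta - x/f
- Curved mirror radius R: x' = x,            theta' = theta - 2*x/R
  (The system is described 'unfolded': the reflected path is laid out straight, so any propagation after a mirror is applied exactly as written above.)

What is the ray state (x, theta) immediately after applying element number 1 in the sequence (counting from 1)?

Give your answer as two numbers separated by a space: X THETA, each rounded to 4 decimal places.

Answer: -10.7000 -0.1000

Derivation:
Initial: x=-7.0000 theta=-0.1000
After 1 (propagate distance d=37): x=-10.7000 theta=-0.1000
Rounded to 4 decimal places: x = -10.7000, theta = -0.1000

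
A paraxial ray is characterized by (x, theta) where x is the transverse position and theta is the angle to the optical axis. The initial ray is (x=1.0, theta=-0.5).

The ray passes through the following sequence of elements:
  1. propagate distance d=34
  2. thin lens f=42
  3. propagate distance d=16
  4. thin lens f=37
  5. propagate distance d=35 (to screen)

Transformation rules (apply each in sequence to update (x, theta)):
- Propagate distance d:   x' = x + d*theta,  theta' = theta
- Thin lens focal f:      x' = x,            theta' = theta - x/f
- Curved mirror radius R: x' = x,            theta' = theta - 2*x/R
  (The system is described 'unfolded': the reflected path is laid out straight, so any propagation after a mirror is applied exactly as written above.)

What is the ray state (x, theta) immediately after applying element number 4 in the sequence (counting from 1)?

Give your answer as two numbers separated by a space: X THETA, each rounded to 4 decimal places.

Answer: -17.9048 0.3649

Derivation:
Initial: x=1.0000 theta=-0.5000
After 1 (propagate distance d=34): x=-16.0000 theta=-0.5000
After 2 (thin lens f=42): x=-16.0000 theta=-5/42 (≈-0.1190)
After 3 (propagate distance d=16): x=-376/21 (≈-17.9048) theta=-5/42 (≈-0.1190)
After 4 (thin lens f=37): x=-376/21 (≈-17.9048) theta=27/74 (≈0.3649)
Rounded to 4 decimal places: x = -17.9048, theta = 0.3649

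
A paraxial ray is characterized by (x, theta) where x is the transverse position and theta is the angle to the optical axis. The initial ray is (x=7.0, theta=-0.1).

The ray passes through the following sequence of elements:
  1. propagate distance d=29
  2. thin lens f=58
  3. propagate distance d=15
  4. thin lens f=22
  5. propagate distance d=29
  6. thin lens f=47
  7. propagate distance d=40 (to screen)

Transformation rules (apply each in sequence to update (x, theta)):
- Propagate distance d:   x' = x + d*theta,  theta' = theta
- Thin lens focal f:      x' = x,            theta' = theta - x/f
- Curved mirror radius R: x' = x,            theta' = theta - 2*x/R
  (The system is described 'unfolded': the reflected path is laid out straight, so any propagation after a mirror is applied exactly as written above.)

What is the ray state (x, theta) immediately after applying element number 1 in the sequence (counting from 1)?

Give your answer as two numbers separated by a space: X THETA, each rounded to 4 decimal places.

Answer: 4.1000 -0.1000

Derivation:
Initial: x=7.0000 theta=-0.1000
After 1 (propagate distance d=29): x=4.1000 theta=-0.1000
Rounded to 4 decimal places: x = 4.1000, theta = -0.1000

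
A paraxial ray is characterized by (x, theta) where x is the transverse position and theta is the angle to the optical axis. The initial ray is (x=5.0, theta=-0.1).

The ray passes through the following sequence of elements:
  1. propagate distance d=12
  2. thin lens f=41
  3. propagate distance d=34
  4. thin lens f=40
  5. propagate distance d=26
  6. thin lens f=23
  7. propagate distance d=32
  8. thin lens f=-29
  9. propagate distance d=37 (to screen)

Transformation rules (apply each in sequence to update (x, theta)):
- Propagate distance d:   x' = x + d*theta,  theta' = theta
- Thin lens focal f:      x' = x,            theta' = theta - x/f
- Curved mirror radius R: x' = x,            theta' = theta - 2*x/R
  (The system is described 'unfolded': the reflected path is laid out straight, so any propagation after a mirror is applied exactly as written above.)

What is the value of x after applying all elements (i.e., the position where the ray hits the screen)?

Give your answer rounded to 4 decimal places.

Answer: 1.3193

Derivation:
Initial: x=5.0000 theta=-0.1000
After 1 (propagate distance d=12): x=3.8000 theta=-0.1000
After 2 (thin lens f=41): x=3.8000 theta=-79/410 (≈-0.1927)
After 3 (propagate distance d=34): x=-564/205 (≈-2.7512) theta=-79/410 (≈-0.1927)
After 4 (thin lens f=40): x=-564/205 (≈-2.7512) theta=-127/1025 (≈-0.1239)
After 5 (propagate distance d=26): x=-6122/1025 (≈-5.9727) theta=-127/1025 (≈-0.1239)
After 6 (thin lens f=23): x=-6122/1025 (≈-5.9727) theta=3201/23575 (≈0.1358)
After 7 (propagate distance d=32): x=-38374/23575 (≈-1.6277) theta=3201/23575 (≈0.1358)
After 8 (thin lens f=-29): x=-38374/23575 (≈-1.6277) theta=10891/136735 (≈0.0797)
After 9 (propagate distance d=37 (to screen)): x=901989/683675 (≈1.3193) theta=10891/136735 (≈0.0797)
Rounded to 4 decimal places: x = 1.3193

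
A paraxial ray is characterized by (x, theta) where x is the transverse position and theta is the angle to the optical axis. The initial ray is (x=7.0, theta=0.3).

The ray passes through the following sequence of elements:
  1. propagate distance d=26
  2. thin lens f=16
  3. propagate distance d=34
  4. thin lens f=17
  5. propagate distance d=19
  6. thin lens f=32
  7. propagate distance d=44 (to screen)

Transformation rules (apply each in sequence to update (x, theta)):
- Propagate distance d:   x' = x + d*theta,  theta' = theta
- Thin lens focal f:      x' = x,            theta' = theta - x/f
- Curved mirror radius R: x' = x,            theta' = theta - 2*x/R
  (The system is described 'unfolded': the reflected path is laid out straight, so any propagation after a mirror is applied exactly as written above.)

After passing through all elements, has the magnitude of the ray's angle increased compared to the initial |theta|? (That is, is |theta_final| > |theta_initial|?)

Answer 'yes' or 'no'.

Answer: no

Derivation:
Initial: x=7.0000 theta=0.3000
After 1 (propagate distance d=26): x=14.8000 theta=0.3000
After 2 (thin lens f=16): x=14.8000 theta=-0.6250
After 3 (propagate distance d=34): x=-6.4500 theta=-0.6250
After 4 (thin lens f=17): x=-6.4500 theta=-167/680 (≈-0.2456)
After 5 (propagate distance d=19): x=-7559/680 (≈-11.1162) theta=-167/680 (≈-0.2456)
After 6 (thin lens f=32): x=-7559/680 (≈-11.1162) theta=443/4352 (≈0.1018)
After 7 (propagate distance d=44 (to screen)): x=-36107/5440 (≈-6.6373) theta=443/4352 (≈0.1018)
|theta_initial|=0.3000 |theta_final|=443/4352 (≈0.1018) -> not increased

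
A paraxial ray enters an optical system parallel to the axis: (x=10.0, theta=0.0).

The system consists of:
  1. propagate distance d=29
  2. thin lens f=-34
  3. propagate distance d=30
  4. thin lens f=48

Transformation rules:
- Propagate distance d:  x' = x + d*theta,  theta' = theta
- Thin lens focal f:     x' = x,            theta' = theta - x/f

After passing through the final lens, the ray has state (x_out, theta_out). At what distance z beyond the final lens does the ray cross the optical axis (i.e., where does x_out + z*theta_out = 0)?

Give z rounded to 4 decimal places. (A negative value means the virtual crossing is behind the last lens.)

Initial: x=10.0000 theta=0.0000
After 1 (propagate distance d=29): x=10.0000 theta=0.0000
After 2 (thin lens f=-34): x=10.0000 theta=5/17 (≈0.2941)
After 3 (propagate distance d=30): x=320/17 (≈18.8235) theta=5/17 (≈0.2941)
After 4 (thin lens f=48): x=320/17 (≈18.8235) theta=-5/51 (≈-0.0980)
z_focus = -x_out/theta_out = -(320/17)/(-5/51) = 192.0000
Rounded to 4 decimal places: z = 192.0000

Answer: 192.0000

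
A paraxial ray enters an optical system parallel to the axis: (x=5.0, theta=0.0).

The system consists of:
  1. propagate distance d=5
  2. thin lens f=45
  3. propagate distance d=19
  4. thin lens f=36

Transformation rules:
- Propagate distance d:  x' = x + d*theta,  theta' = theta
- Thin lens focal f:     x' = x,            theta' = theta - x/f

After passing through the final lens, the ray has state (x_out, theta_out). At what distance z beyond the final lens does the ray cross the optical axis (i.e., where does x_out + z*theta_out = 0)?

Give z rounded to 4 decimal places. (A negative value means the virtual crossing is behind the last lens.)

Answer: 15.0968

Derivation:
Initial: x=5.0000 theta=0.0000
After 1 (propagate distance d=5): x=5.0000 theta=0.0000
After 2 (thin lens f=45): x=5.0000 theta=-1/9 (≈-0.1111)
After 3 (propagate distance d=19): x=26/9 (≈2.8889) theta=-1/9 (≈-0.1111)
After 4 (thin lens f=36): x=26/9 (≈2.8889) theta=-31/162 (≈-0.1914)
z_focus = -x_out/theta_out = -(26/9)/(-31/162) = 468/31 ≈ 15.0968
Rounded to 4 decimal places: z = 15.0968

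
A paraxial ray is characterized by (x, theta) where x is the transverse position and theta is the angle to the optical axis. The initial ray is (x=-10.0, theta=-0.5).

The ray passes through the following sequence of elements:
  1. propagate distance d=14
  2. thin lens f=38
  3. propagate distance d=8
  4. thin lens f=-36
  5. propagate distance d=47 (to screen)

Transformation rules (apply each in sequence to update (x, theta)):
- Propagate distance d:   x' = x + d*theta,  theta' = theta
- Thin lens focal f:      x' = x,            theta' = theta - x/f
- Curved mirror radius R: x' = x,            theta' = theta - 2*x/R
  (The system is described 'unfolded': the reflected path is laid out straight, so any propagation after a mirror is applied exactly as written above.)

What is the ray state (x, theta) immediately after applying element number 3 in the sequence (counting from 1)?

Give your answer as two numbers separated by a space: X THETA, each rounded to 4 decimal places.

Initial: x=-10.0000 theta=-0.5000
After 1 (propagate distance d=14): x=-17.0000 theta=-0.5000
After 2 (thin lens f=38): x=-17.0000 theta=-1/19 (≈-0.0526)
After 3 (propagate distance d=8): x=-331/19 (≈-17.4211) theta=-1/19 (≈-0.0526)
Rounded to 4 decimal places: x = -17.4211, theta = -0.0526

Answer: -17.4211 -0.0526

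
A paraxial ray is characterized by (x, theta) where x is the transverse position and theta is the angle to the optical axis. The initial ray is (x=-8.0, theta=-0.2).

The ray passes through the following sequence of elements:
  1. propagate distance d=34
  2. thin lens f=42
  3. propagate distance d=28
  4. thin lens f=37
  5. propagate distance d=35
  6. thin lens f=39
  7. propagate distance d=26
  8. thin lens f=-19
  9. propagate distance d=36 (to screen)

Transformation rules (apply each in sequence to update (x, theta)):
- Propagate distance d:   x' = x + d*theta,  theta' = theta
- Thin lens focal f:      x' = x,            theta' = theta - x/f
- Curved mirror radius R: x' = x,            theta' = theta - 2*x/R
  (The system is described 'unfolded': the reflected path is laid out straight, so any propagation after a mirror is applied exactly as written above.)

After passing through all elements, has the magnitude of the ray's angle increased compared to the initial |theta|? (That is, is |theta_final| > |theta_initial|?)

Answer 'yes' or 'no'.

Answer: yes

Derivation:
Initial: x=-8.0000 theta=-0.2000
After 1 (propagate distance d=34): x=-14.8000 theta=-0.2000
After 2 (thin lens f=42): x=-14.8000 theta=16/105 (≈0.1524)
After 3 (propagate distance d=28): x=-158/15 (≈-10.5333) theta=16/105 (≈0.1524)
After 4 (thin lens f=37): x=-158/15 (≈-10.5333) theta=566/1295 (≈0.4371)
After 5 (propagate distance d=35): x=2644/555 (≈4.7640) theta=566/1295 (≈0.4371)
After 6 (thin lens f=39): x=2644/555 (≈4.7640) theta=47714/151515 (≈0.3149)
After 7 (propagate distance d=26): x=150952/11655 (≈12.9517) theta=47714/151515 (≈0.3149)
After 8 (thin lens f=-19): x=150952/11655 (≈12.9517) theta=956314/959595 (≈0.9966)
After 9 (propagate distance d=36 (to screen)): x=20081008/411255 (≈48.8286) theta=956314/959595 (≈0.9966)
|theta_initial|=0.2000 |theta_final|=956314/959595 (≈0.9966) -> increased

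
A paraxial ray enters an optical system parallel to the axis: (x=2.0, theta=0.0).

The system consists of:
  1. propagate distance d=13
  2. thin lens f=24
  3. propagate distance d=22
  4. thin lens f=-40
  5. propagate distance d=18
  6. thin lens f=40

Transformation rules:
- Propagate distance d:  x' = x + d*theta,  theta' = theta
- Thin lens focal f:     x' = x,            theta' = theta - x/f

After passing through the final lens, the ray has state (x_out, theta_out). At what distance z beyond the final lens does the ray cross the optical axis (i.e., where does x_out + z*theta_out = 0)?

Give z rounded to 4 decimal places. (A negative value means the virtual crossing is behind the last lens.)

Initial: x=2.0000 theta=0.0000
After 1 (propagate distance d=13): x=2.0000 theta=0.0000
After 2 (thin lens f=24): x=2.0000 theta=-1/12 (≈-0.0833)
After 3 (propagate distance d=22): x=1/6 (≈0.1667) theta=-1/12 (≈-0.0833)
After 4 (thin lens f=-40): x=1/6 (≈0.1667) theta=-19/240 (≈-0.0792)
After 5 (propagate distance d=18): x=-151/120 (≈-1.2583) theta=-19/240 (≈-0.0792)
After 6 (thin lens f=40): x=-151/120 (≈-1.2583) theta=-229/4800 (≈-0.0477)
z_focus = -x_out/theta_out = -(-151/120)/(-229/4800) = -6040/229 ≈ -26.3755
Rounded to 4 decimal places: z = -26.3755

Answer: -26.3755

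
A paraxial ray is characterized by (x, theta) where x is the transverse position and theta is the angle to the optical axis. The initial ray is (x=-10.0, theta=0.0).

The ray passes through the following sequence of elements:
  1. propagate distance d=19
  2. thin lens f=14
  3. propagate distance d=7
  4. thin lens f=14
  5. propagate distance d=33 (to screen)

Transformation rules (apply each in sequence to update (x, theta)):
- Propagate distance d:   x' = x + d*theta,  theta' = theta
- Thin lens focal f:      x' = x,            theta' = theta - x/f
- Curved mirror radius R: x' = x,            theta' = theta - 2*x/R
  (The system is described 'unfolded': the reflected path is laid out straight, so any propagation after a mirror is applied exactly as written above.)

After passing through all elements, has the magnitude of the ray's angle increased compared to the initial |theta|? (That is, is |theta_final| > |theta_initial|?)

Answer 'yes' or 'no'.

Answer: yes

Derivation:
Initial: x=-10.0000 theta=0.0000
After 1 (propagate distance d=19): x=-10.0000 theta=0.0000
After 2 (thin lens f=14): x=-10.0000 theta=5/7 (≈0.7143)
After 3 (propagate distance d=7): x=-5.0000 theta=5/7 (≈0.7143)
After 4 (thin lens f=14): x=-5.0000 theta=15/14 (≈1.0714)
After 5 (propagate distance d=33 (to screen)): x=425/14 (≈30.3571) theta=15/14 (≈1.0714)
|theta_initial|=0.0000 |theta_final|=15/14 (≈1.0714) -> increased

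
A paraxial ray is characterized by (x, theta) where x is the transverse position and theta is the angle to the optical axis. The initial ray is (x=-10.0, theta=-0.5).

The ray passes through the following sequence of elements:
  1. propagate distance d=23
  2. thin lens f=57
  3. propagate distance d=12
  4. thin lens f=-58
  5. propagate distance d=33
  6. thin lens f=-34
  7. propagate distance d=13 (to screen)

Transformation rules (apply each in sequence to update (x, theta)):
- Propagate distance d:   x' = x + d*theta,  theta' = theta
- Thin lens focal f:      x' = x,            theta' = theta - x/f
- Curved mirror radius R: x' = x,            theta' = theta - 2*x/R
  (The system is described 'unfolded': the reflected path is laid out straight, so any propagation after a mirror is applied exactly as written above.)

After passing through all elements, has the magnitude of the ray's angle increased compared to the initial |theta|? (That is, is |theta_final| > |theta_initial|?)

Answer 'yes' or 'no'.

Initial: x=-10.0000 theta=-0.5000
After 1 (propagate distance d=23): x=-21.5000 theta=-0.5000
After 2 (thin lens f=57): x=-21.5000 theta=-7/57 (≈-0.1228)
After 3 (propagate distance d=12): x=-873/38 (≈-22.9737) theta=-7/57 (≈-0.1228)
After 4 (thin lens f=-58): x=-873/38 (≈-22.9737) theta=-3431/6612 (≈-0.5189)
After 5 (propagate distance d=33): x=-88375/2204 (≈-40.0975) theta=-3431/6612 (≈-0.5189)
After 6 (thin lens f=-34): x=-88375/2204 (≈-40.0975) theta=-381779/224808 (≈-1.6982)
After 7 (propagate distance d=13 (to screen)): x=-13977377/224808 (≈-62.1747) theta=-381779/224808 (≈-1.6982)
|theta_initial|=0.5000 |theta_final|=381779/224808 (≈1.6982) -> increased

Answer: yes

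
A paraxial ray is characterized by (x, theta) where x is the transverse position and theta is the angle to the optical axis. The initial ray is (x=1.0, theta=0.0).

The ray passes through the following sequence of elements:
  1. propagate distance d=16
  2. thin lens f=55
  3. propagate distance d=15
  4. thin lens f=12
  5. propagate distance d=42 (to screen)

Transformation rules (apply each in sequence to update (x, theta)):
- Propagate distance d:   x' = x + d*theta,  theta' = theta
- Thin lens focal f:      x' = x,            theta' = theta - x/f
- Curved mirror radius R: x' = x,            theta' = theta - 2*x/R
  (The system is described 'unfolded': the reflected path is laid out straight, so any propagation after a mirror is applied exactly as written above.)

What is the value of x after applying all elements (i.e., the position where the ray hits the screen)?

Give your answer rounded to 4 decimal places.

Initial: x=1.0000 theta=0.0000
After 1 (propagate distance d=16): x=1.0000 theta=0.0000
After 2 (thin lens f=55): x=1.0000 theta=-1/55 (≈-0.0182)
After 3 (propagate distance d=15): x=8/11 (≈0.7273) theta=-1/55 (≈-0.0182)
After 4 (thin lens f=12): x=8/11 (≈0.7273) theta=-13/165 (≈-0.0788)
After 5 (propagate distance d=42 (to screen)): x=-142/55 (≈-2.5818) theta=-13/165 (≈-0.0788)
Rounded to 4 decimal places: x = -2.5818

Answer: -2.5818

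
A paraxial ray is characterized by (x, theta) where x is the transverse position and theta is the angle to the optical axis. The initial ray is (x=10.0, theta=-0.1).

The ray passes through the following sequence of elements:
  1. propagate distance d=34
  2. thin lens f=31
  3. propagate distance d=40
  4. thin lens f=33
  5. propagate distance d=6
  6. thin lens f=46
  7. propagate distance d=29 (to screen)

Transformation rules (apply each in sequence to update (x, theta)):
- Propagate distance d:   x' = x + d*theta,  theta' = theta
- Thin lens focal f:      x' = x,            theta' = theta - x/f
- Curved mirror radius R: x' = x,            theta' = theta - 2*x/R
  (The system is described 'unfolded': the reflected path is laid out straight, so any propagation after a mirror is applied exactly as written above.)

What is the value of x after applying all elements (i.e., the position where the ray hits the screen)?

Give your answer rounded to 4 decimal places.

Initial: x=10.0000 theta=-0.1000
After 1 (propagate distance d=34): x=6.6000 theta=-0.1000
After 2 (thin lens f=31): x=6.6000 theta=-97/310 (≈-0.3129)
After 3 (propagate distance d=40): x=-917/155 (≈-5.9161) theta=-97/310 (≈-0.3129)
After 4 (thin lens f=33): x=-917/155 (≈-5.9161) theta=-1367/10230 (≈-0.1336)
After 5 (propagate distance d=6): x=-11454/1705 (≈-6.7179) theta=-1367/10230 (≈-0.1336)
After 6 (thin lens f=46): x=-11454/1705 (≈-6.7179) theta=127/10230 (≈0.0124)
After 7 (propagate distance d=29 (to screen)): x=-65041/10230 (≈-6.3579) theta=127/10230 (≈0.0124)
Rounded to 4 decimal places: x = -6.3579

Answer: -6.3579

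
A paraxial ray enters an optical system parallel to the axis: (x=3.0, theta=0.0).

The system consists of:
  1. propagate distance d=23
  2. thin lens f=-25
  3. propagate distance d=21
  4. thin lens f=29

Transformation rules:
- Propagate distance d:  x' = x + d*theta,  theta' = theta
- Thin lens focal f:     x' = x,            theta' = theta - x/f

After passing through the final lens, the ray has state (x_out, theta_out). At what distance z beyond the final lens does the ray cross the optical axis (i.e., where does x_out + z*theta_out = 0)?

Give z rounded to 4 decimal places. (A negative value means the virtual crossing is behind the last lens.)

Initial: x=3.0000 theta=0.0000
After 1 (propagate distance d=23): x=3.0000 theta=0.0000
After 2 (thin lens f=-25): x=3.0000 theta=0.1200
After 3 (propagate distance d=21): x=5.5200 theta=0.1200
After 4 (thin lens f=29): x=5.5200 theta=-51/725 (≈-0.0703)
z_focus = -x_out/theta_out = -(5.5200)/(-51/725) = 1334/17 ≈ 78.4706
Rounded to 4 decimal places: z = 78.4706

Answer: 78.4706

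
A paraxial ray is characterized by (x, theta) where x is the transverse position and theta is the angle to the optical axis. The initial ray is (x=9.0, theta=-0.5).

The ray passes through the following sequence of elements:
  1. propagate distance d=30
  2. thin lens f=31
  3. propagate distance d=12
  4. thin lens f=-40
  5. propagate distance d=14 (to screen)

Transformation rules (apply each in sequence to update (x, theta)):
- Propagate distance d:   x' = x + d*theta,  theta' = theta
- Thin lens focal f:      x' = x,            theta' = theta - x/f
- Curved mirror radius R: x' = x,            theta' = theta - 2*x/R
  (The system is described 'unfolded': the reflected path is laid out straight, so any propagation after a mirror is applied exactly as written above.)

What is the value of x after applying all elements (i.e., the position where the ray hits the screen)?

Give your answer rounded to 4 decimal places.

Answer: -17.3548

Derivation:
Initial: x=9.0000 theta=-0.5000
After 1 (propagate distance d=30): x=-6.0000 theta=-0.5000
After 2 (thin lens f=31): x=-6.0000 theta=-19/62 (≈-0.3065)
After 3 (propagate distance d=12): x=-300/31 (≈-9.6774) theta=-19/62 (≈-0.3065)
After 4 (thin lens f=-40): x=-300/31 (≈-9.6774) theta=-17/31 (≈-0.5484)
After 5 (propagate distance d=14 (to screen)): x=-538/31 (≈-17.3548) theta=-17/31 (≈-0.5484)
Rounded to 4 decimal places: x = -17.3548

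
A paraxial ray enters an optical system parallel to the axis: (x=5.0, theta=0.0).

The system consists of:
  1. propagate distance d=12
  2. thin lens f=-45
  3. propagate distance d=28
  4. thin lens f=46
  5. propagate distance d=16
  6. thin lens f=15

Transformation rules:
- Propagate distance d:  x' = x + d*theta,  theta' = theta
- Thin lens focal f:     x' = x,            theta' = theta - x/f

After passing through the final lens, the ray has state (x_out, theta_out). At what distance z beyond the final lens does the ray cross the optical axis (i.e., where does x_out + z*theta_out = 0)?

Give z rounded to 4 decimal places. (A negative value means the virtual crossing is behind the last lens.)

Answer: 13.1762

Derivation:
Initial: x=5.0000 theta=0.0000
After 1 (propagate distance d=12): x=5.0000 theta=0.0000
After 2 (thin lens f=-45): x=5.0000 theta=1/9 (≈0.1111)
After 3 (propagate distance d=28): x=73/9 (≈8.1111) theta=1/9 (≈0.1111)
After 4 (thin lens f=46): x=73/9 (≈8.1111) theta=-3/46 (≈-0.0652)
After 5 (propagate distance d=16): x=1463/207 (≈7.0676) theta=-3/46 (≈-0.0652)
After 6 (thin lens f=15): x=1463/207 (≈7.0676) theta=-3331/6210 (≈-0.5364)
z_focus = -x_out/theta_out = -(1463/207)/(-3331/6210) = 43890/3331 ≈ 13.1762
Rounded to 4 decimal places: z = 13.1762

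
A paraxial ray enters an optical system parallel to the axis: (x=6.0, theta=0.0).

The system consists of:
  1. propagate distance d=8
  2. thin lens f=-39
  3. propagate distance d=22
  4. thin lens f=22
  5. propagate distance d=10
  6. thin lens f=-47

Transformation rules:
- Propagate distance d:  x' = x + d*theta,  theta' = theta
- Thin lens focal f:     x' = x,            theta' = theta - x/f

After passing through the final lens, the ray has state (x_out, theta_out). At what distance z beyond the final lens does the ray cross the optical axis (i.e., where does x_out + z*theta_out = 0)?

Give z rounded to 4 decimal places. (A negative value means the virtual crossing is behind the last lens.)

Initial: x=6.0000 theta=0.0000
After 1 (propagate distance d=8): x=6.0000 theta=0.0000
After 2 (thin lens f=-39): x=6.0000 theta=2/13 (≈0.1538)
After 3 (propagate distance d=22): x=122/13 (≈9.3846) theta=2/13 (≈0.1538)
After 4 (thin lens f=22): x=122/13 (≈9.3846) theta=-3/11 (≈-0.2727)
After 5 (propagate distance d=10): x=952/143 (≈6.6573) theta=-3/11 (≈-0.2727)
After 6 (thin lens f=-47): x=952/143 (≈6.6573) theta=-881/6721 (≈-0.1311)
z_focus = -x_out/theta_out = -(952/143)/(-881/6721) = 44744/881 ≈ 50.7877
Rounded to 4 decimal places: z = 50.7877

Answer: 50.7877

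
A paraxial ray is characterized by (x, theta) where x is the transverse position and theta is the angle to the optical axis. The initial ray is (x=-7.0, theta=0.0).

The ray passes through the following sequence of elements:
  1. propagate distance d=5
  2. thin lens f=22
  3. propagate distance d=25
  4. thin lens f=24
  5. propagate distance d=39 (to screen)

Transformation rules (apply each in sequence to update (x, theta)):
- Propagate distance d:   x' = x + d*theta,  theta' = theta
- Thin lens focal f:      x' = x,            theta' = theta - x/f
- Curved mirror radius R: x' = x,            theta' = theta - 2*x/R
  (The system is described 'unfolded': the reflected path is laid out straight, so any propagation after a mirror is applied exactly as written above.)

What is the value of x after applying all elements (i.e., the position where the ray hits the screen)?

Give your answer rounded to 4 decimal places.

Initial: x=-7.0000 theta=0.0000
After 1 (propagate distance d=5): x=-7.0000 theta=0.0000
After 2 (thin lens f=22): x=-7.0000 theta=7/22 (≈0.3182)
After 3 (propagate distance d=25): x=21/22 (≈0.9545) theta=7/22 (≈0.3182)
After 4 (thin lens f=24): x=21/22 (≈0.9545) theta=49/176 (≈0.2784)
After 5 (propagate distance d=39 (to screen)): x=11.8125 theta=49/176 (≈0.2784)
Rounded to 4 decimal places: x = 11.8125

Answer: 11.8125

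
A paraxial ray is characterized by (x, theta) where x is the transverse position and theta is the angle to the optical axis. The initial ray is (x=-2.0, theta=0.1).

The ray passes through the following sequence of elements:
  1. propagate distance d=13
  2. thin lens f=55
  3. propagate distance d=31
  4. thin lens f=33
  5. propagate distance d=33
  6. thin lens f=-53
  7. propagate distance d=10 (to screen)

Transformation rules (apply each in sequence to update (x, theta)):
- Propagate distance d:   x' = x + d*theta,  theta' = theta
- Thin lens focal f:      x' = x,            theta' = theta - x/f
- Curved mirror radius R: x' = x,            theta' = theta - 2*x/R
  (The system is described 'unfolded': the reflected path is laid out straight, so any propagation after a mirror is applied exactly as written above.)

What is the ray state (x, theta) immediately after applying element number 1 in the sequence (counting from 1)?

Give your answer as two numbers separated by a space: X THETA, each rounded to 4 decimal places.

Initial: x=-2.0000 theta=0.1000
After 1 (propagate distance d=13): x=-0.7000 theta=0.1000
Rounded to 4 decimal places: x = -0.7000, theta = 0.1000

Answer: -0.7000 0.1000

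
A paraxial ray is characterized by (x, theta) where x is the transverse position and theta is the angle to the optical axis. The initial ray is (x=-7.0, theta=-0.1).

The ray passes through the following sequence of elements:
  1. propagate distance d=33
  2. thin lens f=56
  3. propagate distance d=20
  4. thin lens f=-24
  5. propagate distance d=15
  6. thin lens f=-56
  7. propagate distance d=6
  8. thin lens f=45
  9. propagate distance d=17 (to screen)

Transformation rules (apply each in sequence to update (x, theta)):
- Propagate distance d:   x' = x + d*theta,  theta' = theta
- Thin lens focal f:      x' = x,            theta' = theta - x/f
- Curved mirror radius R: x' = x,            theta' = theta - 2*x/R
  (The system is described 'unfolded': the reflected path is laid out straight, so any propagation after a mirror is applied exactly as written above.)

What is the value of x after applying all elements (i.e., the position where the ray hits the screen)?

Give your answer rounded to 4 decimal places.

Answer: -18.3626

Derivation:
Initial: x=-7.0000 theta=-0.1000
After 1 (propagate distance d=33): x=-10.3000 theta=-0.1000
After 2 (thin lens f=56): x=-10.3000 theta=47/560 (≈0.0839)
After 3 (propagate distance d=20): x=-1207/140 (≈-8.6214) theta=47/560 (≈0.0839)
After 4 (thin lens f=-24): x=-1207/140 (≈-8.6214) theta=-185/672 (≈-0.2753)
After 5 (propagate distance d=15): x=-14281/1120 (≈-12.7509) theta=-185/672 (≈-0.2753)
After 6 (thin lens f=-56): x=-14281/1120 (≈-12.7509) theta=-94643/188160 (≈-0.5030)
After 7 (propagate distance d=6): x=-494511/31360 (≈-15.7688) theta=-94643/188160 (≈-0.5030)
After 8 (thin lens f=45): x=-494511/31360 (≈-15.7688) theta=-47847/313600 (≈-0.1526)
After 9 (propagate distance d=17 (to screen)): x=-5758509/313600 (≈-18.3626) theta=-47847/313600 (≈-0.1526)
Rounded to 4 decimal places: x = -18.3626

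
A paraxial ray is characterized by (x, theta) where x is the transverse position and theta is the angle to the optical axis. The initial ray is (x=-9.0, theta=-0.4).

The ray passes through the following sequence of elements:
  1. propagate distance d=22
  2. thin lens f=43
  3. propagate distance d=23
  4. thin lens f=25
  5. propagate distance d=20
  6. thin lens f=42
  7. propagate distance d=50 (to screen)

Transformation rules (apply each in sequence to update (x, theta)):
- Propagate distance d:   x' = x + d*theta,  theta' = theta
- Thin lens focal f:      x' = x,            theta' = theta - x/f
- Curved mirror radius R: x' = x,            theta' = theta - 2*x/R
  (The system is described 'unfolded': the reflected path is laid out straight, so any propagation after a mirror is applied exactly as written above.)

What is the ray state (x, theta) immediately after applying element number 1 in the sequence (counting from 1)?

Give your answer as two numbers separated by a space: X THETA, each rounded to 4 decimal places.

Answer: -17.8000 -0.4000

Derivation:
Initial: x=-9.0000 theta=-0.4000
After 1 (propagate distance d=22): x=-17.8000 theta=-0.4000
Rounded to 4 decimal places: x = -17.8000, theta = -0.4000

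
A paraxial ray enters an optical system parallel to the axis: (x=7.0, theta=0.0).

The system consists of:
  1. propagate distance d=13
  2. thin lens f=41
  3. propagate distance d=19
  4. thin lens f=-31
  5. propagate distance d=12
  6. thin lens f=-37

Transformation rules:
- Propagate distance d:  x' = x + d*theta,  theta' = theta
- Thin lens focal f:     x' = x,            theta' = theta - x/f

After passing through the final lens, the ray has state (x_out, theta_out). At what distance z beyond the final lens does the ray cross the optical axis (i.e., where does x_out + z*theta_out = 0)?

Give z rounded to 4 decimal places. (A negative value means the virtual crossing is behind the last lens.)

Answer: -88.1245

Derivation:
Initial: x=7.0000 theta=0.0000
After 1 (propagate distance d=13): x=7.0000 theta=0.0000
After 2 (thin lens f=41): x=7.0000 theta=-7/41 (≈-0.1707)
After 3 (propagate distance d=19): x=154/41 (≈3.7561) theta=-7/41 (≈-0.1707)
After 4 (thin lens f=-31): x=154/41 (≈3.7561) theta=-63/1271 (≈-0.0496)
After 5 (propagate distance d=12): x=98/31 (≈3.1613) theta=-63/1271 (≈-0.0496)
After 6 (thin lens f=-37): x=98/31 (≈3.1613) theta=1687/47027 (≈0.0359)
z_focus = -x_out/theta_out = -(98/31)/(1687/47027) = -21238/241 ≈ -88.1245
Rounded to 4 decimal places: z = -88.1245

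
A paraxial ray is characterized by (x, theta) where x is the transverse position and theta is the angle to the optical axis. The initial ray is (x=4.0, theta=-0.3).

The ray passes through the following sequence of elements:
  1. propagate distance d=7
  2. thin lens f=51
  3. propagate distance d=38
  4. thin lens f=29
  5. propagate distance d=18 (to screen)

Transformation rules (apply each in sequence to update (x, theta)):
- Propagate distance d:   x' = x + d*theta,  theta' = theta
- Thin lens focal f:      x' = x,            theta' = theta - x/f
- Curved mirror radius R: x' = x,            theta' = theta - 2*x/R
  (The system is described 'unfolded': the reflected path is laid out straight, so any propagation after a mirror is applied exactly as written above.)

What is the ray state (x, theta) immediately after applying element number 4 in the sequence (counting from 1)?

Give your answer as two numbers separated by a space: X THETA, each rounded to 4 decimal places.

Answer: -10.9157 0.0391

Derivation:
Initial: x=4.0000 theta=-0.3000
After 1 (propagate distance d=7): x=1.9000 theta=-0.3000
After 2 (thin lens f=51): x=1.9000 theta=-86/255 (≈-0.3373)
After 3 (propagate distance d=38): x=-5567/510 (≈-10.9157) theta=-86/255 (≈-0.3373)
After 4 (thin lens f=29): x=-5567/510 (≈-10.9157) theta=193/4930 (≈0.0391)
Rounded to 4 decimal places: x = -10.9157, theta = 0.0391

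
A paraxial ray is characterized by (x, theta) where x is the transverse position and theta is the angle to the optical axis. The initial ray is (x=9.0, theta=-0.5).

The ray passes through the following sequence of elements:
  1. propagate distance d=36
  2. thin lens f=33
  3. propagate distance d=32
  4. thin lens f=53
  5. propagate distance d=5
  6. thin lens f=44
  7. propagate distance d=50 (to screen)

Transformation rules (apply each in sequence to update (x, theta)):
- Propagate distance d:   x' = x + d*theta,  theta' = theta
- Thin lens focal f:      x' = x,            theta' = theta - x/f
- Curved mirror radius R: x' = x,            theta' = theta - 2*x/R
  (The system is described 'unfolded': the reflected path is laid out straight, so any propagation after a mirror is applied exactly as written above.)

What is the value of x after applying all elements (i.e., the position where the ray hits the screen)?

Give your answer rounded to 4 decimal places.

Initial: x=9.0000 theta=-0.5000
After 1 (propagate distance d=36): x=-9.0000 theta=-0.5000
After 2 (thin lens f=33): x=-9.0000 theta=-5/22 (≈-0.2273)
After 3 (propagate distance d=32): x=-179/11 (≈-16.2727) theta=-5/22 (≈-0.2273)
After 4 (thin lens f=53): x=-179/11 (≈-16.2727) theta=93/1166 (≈0.0798)
After 5 (propagate distance d=5): x=-18509/1166 (≈-15.8739) theta=93/1166 (≈0.0798)
After 6 (thin lens f=44): x=-18509/1166 (≈-15.8739) theta=22601/51304 (≈0.4405)
After 7 (propagate distance d=50 (to screen)): x=157827/25652 (≈6.1526) theta=22601/51304 (≈0.4405)
Rounded to 4 decimal places: x = 6.1526

Answer: 6.1526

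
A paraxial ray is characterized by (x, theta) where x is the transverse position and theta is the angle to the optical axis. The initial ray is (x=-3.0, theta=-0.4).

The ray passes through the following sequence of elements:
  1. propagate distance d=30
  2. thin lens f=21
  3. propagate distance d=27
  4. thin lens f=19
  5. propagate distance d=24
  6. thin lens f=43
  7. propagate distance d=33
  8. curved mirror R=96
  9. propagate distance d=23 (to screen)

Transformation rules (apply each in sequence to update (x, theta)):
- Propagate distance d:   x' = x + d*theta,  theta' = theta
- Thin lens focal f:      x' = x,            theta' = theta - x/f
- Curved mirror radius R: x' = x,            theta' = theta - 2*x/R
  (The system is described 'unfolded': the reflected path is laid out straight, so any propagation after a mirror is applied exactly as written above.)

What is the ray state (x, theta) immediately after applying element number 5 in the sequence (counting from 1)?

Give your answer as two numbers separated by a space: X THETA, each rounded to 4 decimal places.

Answer: 9.2571 0.6571

Derivation:
Initial: x=-3.0000 theta=-0.4000
After 1 (propagate distance d=30): x=-15.0000 theta=-0.4000
After 2 (thin lens f=21): x=-15.0000 theta=11/35 (≈0.3143)
After 3 (propagate distance d=27): x=-228/35 (≈-6.5143) theta=11/35 (≈0.3143)
After 4 (thin lens f=19): x=-228/35 (≈-6.5143) theta=23/35 (≈0.6571)
After 5 (propagate distance d=24): x=324/35 (≈9.2571) theta=23/35 (≈0.6571)
Rounded to 4 decimal places: x = 9.2571, theta = 0.6571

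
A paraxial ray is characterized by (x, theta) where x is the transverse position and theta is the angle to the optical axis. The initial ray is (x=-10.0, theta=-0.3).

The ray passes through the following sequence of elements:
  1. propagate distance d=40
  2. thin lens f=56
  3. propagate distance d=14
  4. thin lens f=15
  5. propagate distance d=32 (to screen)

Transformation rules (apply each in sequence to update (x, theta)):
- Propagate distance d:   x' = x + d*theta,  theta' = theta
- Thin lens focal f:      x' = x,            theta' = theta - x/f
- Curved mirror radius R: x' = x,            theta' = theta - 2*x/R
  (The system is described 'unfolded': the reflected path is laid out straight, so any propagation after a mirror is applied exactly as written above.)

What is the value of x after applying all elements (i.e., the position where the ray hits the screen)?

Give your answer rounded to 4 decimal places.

Initial: x=-10.0000 theta=-0.3000
After 1 (propagate distance d=40): x=-22.0000 theta=-0.3000
After 2 (thin lens f=56): x=-22.0000 theta=13/140 (≈0.0929)
After 3 (propagate distance d=14): x=-20.7000 theta=13/140 (≈0.0929)
After 4 (thin lens f=15): x=-20.7000 theta=1031/700 (≈1.4729)
After 5 (propagate distance d=32 (to screen)): x=9251/350 (≈26.4314) theta=1031/700 (≈1.4729)
Rounded to 4 decimal places: x = 26.4314

Answer: 26.4314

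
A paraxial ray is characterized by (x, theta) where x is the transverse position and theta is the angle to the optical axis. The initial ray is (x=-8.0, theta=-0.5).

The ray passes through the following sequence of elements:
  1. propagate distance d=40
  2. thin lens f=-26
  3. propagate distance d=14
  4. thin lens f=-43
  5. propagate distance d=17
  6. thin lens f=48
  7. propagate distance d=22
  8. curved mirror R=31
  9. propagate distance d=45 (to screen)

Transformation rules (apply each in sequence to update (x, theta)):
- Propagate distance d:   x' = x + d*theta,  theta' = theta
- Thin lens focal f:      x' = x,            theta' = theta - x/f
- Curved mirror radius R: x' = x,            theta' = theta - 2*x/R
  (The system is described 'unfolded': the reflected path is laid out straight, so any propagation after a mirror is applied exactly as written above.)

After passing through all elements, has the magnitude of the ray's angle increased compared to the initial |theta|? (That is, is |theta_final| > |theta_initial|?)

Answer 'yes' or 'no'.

Initial: x=-8.0000 theta=-0.5000
After 1 (propagate distance d=40): x=-28.0000 theta=-0.5000
After 2 (thin lens f=-26): x=-28.0000 theta=-41/26 (≈-1.5769)
After 3 (propagate distance d=14): x=-651/13 (≈-50.0769) theta=-41/26 (≈-1.5769)
After 4 (thin lens f=-43): x=-651/13 (≈-50.0769) theta=-3065/1118 (≈-2.7415)
After 5 (propagate distance d=17): x=-108091/1118 (≈-96.6825) theta=-3065/1118 (≈-2.7415)
After 6 (thin lens f=48): x=-108091/1118 (≈-96.6825) theta=-39029/53664 (≈-0.7273)
After 7 (propagate distance d=22): x=-3023503/26832 (≈-112.6827) theta=-39029/53664 (≈-0.7273)
After 8 (curved mirror R=31): x=-3023503/26832 (≈-112.6827) theta=10884113/1663584 (≈6.5426)
After 9 (propagate distance d=45 (to screen)): x=302327899/1663584 (≈181.7329) theta=10884113/1663584 (≈6.5426)
|theta_initial|=0.5000 |theta_final|=10884113/1663584 (≈6.5426) -> increased

Answer: yes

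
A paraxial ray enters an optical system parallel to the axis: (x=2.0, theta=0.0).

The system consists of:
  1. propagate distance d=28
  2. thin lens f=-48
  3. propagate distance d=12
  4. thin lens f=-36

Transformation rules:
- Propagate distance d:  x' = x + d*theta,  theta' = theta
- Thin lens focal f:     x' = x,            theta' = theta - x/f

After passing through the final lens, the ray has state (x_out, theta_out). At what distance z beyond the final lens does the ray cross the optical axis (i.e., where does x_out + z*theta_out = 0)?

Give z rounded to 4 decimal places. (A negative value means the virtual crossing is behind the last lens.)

Answer: -22.5000

Derivation:
Initial: x=2.0000 theta=0.0000
After 1 (propagate distance d=28): x=2.0000 theta=0.0000
After 2 (thin lens f=-48): x=2.0000 theta=1/24 (≈0.0417)
After 3 (propagate distance d=12): x=2.5000 theta=1/24 (≈0.0417)
After 4 (thin lens f=-36): x=2.5000 theta=1/9 (≈0.1111)
z_focus = -x_out/theta_out = -(2.5000)/(1/9) = -22.5000
Rounded to 4 decimal places: z = -22.5000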